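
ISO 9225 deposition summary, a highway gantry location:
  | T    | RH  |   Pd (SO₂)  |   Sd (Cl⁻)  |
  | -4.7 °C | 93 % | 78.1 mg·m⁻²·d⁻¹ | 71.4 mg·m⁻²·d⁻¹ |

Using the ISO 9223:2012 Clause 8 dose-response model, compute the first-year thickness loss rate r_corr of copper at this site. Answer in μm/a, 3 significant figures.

copper: f(T) = +0.126·(T−10) [T≤10 °C] = -1.8522
  sulphur-dioxide contribution → 0.6236 μm/a
  chloride contribution → 0.7332 μm/a
  total first-year rate 1.357 μm/a

r_corr = 1.36 μm/a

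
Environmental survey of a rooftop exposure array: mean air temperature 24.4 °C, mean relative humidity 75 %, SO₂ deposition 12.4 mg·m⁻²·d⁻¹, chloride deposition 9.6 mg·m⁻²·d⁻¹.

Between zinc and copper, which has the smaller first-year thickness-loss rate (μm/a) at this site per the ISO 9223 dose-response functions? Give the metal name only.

copper

zinc: T>10 °C ⇒ hinge -0.071·(24.4−10) = -1.0224
  Pd branch = 0.0129·Pd^0.44·e^(0.046·RH+f) = 0.4426 μm/a
  Cl⁻ term: 0.0175·9.6^0.57·exp(0.008·75+0.085·24.4) = 0.921
  r_corr = 0.4426 + 0.921 = 1.364 μm/a
copper: T>10 °C ⇒ hinge -0.080·(24.4−10) = -1.1520
  SO₂ term: 0.0053·12.4^0.26·exp(0.059·75-1.1520) = 0.2692
  Cl⁻ term: 0.01025·9.6^0.27·exp(0.036·75+0.049·24.4) = 0.9285
  sum: 0.2692 + 0.9285 → r_corr = 1.198 μm/a
Ordering by μm/a: zinc (1.36) > copper (1.2)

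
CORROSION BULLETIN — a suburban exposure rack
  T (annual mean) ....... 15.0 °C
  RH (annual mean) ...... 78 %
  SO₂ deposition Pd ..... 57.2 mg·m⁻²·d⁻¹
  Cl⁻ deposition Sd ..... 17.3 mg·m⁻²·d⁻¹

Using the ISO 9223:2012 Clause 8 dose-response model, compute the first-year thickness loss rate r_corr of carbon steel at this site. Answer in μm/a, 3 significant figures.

r_corr = 67.0 μm/a

carbon steel: temperature factor f = -0.054·(5.0) = -0.2700
  sulphur-dioxide contribution → 52.73 μm/a
  chloride contribution → 14.28 μm/a
  ⇒ r_corr(carbon steel) = 67.01 μm/a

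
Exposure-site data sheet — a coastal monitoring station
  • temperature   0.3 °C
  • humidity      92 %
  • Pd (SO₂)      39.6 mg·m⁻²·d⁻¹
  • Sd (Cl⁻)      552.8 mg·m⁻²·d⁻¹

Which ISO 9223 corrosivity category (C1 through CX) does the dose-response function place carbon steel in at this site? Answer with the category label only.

carbon steel: f(T) = +0.150·(T−10) [T≤10 °C] = -1.4550
  sulphur-dioxide contribution → 17.62 μm/a
  chloride contribution → 107.8 μm/a
  ⇒ r_corr(carbon steel) = 125.4 μm/a
125 μm/a falls in (80, 200] for carbon steel → category C5

C5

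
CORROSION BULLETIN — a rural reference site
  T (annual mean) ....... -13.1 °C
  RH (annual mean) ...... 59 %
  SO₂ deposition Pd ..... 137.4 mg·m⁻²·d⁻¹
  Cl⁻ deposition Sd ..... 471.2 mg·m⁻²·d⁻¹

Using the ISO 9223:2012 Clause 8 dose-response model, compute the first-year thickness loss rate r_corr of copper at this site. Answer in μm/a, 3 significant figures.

r_corr = 0.271 μm/a

copper: f(T) = +0.126·(T−10) [T≤10 °C] = -2.9106
  Pd branch = 0.0053·Pd^0.26·e^(0.059·RH+f) = 0.03372 μm/a
  Cl⁻ term: 0.01025·471.2^0.27·exp(0.036·59+0.049·-13.1) = 0.2378
  sum: 0.03372 + 0.2378 → r_corr = 0.2715 μm/a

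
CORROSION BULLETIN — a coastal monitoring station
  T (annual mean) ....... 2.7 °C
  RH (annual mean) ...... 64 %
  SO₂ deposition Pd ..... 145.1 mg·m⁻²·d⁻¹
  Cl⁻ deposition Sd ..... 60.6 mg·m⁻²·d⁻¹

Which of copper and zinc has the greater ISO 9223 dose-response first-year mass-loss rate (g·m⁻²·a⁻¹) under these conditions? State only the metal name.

copper: temperature factor f = +0.126·(-7.3) = -0.9198
  sulphur-dioxide contribution → 0.3363 μm/a
  chloride contribution → 0.3549 μm/a
  ⇒ r_corr(copper) = 0.6912 μm/a
  mass loss = 0.6912 μm/a × 8.96 g/cm³ = 6.193 g·m⁻²·a⁻¹
zinc: T≤10 °C ⇒ hinge +0.038·(2.7−10) = -0.2774
  sulphur-dioxide contribution → 1.659 μm/a
  chloride contribution → 0.3811 μm/a
  ⇒ r_corr(zinc) = 2.04 μm/a
  mass loss = 2.04 μm/a × 7.14 g/cm³ = 14.57 g·m⁻²·a⁻¹
Ordering by g·m⁻²·a⁻¹: zinc (14.6) > copper (6.19)

zinc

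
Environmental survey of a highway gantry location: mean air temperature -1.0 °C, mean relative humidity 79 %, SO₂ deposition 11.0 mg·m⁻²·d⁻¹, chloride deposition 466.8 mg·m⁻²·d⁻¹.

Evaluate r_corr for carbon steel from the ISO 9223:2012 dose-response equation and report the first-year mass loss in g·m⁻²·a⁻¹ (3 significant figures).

r_corr = 516 g·m⁻²·a⁻¹

carbon steel: temperature factor f = +0.150·(-11.0) = -1.6500
  Pd branch = 1.77·Pd^0.52·e^(0.02·RH+f) = 5.742 μm/a
  Sd branch = 0.102·Sd^0.62·e^(0.033·RH+0.04·T) = 60.02 μm/a
  sum: 5.742 + 60.02 → r_corr = 65.76 μm/a
Convert to mass loss: 65.76 μm/a × 7.85 g/cm³ = 516.2 g·m⁻²·a⁻¹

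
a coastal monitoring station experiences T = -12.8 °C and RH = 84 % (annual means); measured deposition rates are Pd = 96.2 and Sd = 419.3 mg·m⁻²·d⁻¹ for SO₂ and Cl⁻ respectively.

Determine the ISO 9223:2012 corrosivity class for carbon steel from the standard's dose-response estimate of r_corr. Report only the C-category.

C3

carbon steel: temperature factor f = +0.150·(-22.8) = -3.4200
  Pd branch = 1.77·Pd^0.52·e^(0.02·RH+f) = 3.339 μm/a
  Cl⁻ term: 0.102·419.3^0.62·exp(0.033·84+0.04·-12.8) = 41.31
  r_corr = 3.339 + 41.31 = 44.65 μm/a
44.7 μm/a falls in (25, 50] for carbon steel → category C3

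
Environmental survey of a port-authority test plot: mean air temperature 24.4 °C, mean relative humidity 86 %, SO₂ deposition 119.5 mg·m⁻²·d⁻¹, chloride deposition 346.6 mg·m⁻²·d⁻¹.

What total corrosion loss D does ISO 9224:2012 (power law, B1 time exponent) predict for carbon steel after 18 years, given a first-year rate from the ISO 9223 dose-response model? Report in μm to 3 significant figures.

carbon steel: T>10 °C ⇒ hinge -0.054·(24.4−10) = -0.7776
  SO₂ term: 1.77·119.5^0.52·exp(0.02·86-0.7776) = 54.64
  Sd branch = 0.102·Sd^0.62·e^(0.033·RH+0.04·T) = 173.7 μm/a
  sum: 54.64 + 173.7 → r_corr = 228.3 μm/a
Long-term exponent b (ISO 9224 Table 2, B1) = 0.523
  D(18) = 228.3 × 18^0.523 = 228.3 × 4.534 = 1035 μm

D(18) = 1.04e+03 μm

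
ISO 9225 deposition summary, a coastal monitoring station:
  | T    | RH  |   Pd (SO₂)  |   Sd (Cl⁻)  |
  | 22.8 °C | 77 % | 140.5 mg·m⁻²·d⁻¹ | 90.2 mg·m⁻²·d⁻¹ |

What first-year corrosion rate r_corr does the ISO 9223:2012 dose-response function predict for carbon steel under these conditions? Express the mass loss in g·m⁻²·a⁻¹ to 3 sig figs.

carbon steel: temperature factor f = -0.054·(12.8) = -0.6912
  Pd branch = 1.77·Pd^0.52·e^(0.02·RH+f) = 54.12 μm/a
  Cl⁻ term: 0.102·90.2^0.62·exp(0.033·77+0.04·22.8) = 52.53
  sum: 54.12 + 52.53 → r_corr = 106.7 μm/a
Convert to mass loss: 106.7 μm/a × 7.85 g/cm³ = 837.3 g·m⁻²·a⁻¹

r_corr = 837 g·m⁻²·a⁻¹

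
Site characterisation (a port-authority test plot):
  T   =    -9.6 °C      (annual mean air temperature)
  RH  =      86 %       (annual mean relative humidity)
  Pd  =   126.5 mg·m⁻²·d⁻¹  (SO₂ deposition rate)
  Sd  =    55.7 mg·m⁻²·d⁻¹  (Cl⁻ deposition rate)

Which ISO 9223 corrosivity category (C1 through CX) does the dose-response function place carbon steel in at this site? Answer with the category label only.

C2

carbon steel: temperature factor f = +0.150·(-19.6) = -2.9400
  sulphur-dioxide contribution → 6.475 μm/a
  chloride contribution → 14.35 μm/a
  total first-year rate 20.82 μm/a
20.8 μm/a falls in (1.3, 25] for carbon steel → category C2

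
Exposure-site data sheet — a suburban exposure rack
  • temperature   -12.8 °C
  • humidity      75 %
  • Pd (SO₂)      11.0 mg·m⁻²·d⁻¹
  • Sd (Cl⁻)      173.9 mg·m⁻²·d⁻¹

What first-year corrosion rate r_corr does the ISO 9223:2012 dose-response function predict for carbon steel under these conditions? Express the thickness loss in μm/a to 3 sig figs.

r_corr = 18.7 μm/a

carbon steel: T≤10 °C ⇒ hinge +0.150·(-12.8−10) = -3.4200
  SO₂ term: 1.77·11.0^0.52·exp(0.02·75-3.4200) = 0.9029
  Cl⁻ term: 0.102·173.9^0.62·exp(0.033·75+0.04·-12.8) = 17.79
  sum: 0.9029 + 17.79 → r_corr = 18.69 μm/a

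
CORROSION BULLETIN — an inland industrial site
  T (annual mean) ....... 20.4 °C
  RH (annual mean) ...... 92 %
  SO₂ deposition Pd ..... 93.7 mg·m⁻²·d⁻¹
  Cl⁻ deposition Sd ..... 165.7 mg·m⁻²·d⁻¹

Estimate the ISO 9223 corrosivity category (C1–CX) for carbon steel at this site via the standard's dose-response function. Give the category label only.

carbon steel: T>10 °C ⇒ hinge -0.054·(20.4−10) = -0.5616
  sulphur-dioxide contribution → 67.37 μm/a
  chloride contribution → 114.2 μm/a
  ⇒ r_corr(carbon steel) = 181.5 μm/a
182 μm/a falls in (80, 200] for carbon steel → category C5

C5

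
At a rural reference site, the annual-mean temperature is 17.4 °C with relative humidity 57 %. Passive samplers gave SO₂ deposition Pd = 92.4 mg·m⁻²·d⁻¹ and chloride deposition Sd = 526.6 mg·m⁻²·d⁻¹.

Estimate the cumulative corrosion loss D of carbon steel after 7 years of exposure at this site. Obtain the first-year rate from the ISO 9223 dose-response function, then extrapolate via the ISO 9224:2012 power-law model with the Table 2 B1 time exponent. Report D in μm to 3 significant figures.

carbon steel: temperature factor f = -0.054·(7.4) = -0.3996
  sulphur-dioxide contribution → 39.05 μm/a
  chloride contribution → 65.33 μm/a
  total first-year rate 104.4 μm/a
Power-law: D(7) = r_corr · 7^0.523
  D(7) = 104.4 × 7^0.523 = 104.4 × 2.767 = 288.8 μm

D(7) = 289 μm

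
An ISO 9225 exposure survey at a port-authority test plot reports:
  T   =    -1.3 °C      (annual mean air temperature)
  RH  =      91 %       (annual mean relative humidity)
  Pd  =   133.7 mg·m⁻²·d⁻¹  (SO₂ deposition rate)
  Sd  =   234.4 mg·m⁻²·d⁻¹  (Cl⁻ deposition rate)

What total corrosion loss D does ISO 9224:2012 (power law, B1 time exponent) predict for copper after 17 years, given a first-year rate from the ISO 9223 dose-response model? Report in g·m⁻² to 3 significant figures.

D(17) = 124 g·m⁻²

copper: f(T) = +0.126·(T−10) [T≤10 °C] = -1.4238
  sulphur-dioxide contribution → 0.9782 μm/a
  chloride contribution → 1.111 μm/a
  total first-year rate 2.089 μm/a
Long-term exponent b (ISO 9224 Table 2, B1) = 0.667
  D(17) = 2.089 × 17^0.667 = 2.089 × 6.618 = 13.83 μm
  Mass loss = 13.83 μm × 8.96 g/cm³ = 123.9 g·m⁻²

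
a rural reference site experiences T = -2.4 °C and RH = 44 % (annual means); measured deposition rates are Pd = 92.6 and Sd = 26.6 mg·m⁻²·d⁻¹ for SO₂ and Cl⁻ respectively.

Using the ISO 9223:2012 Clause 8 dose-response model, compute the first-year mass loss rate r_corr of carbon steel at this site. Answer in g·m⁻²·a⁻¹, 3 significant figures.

carbon steel: f(T) = +0.150·(T−10) [T≤10 °C] = -1.8600
  SO₂ term: 1.77·92.6^0.52·exp(0.02·44-1.8600) = 6.998
  Sd branch = 0.102·Sd^0.62·e^(0.033·RH+0.04·T) = 3.026 μm/a
  r_corr = 6.998 + 3.026 = 10.02 μm/a
Convert to mass loss: 10.02 μm/a × 7.85 g/cm³ = 78.7 g·m⁻²·a⁻¹

r_corr = 78.7 g·m⁻²·a⁻¹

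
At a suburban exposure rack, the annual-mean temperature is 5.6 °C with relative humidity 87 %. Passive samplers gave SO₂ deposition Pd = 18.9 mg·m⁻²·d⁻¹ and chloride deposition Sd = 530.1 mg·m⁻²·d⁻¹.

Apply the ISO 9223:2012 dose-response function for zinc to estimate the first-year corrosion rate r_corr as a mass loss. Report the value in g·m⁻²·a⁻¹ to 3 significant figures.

zinc: temperature factor f = +0.038·(-4.4) = -0.1672
  Pd branch = 0.0129·Pd^0.44·e^(0.046·RH+f) = 2.176 μm/a
  Sd branch = 0.0175·Sd^0.57·e^(0.008·RH+0.085·T) = 2.018 μm/a
  r_corr = 2.176 + 2.018 = 4.194 μm/a
Convert to mass loss: 4.194 μm/a × 7.14 g/cm³ = 29.95 g·m⁻²·a⁻¹

r_corr = 29.9 g·m⁻²·a⁻¹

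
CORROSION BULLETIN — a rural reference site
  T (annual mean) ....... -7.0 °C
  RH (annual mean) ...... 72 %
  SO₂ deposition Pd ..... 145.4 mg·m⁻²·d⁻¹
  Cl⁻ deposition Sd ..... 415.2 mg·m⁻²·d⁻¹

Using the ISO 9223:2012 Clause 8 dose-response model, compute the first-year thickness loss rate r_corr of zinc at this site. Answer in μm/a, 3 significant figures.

r_corr = 2.19 μm/a

zinc: T≤10 °C ⇒ hinge +0.038·(-7.0−10) = -0.6460
  sulphur-dioxide contribution → 1.659 μm/a
  chloride contribution → 0.5336 μm/a
  total first-year rate 2.193 μm/a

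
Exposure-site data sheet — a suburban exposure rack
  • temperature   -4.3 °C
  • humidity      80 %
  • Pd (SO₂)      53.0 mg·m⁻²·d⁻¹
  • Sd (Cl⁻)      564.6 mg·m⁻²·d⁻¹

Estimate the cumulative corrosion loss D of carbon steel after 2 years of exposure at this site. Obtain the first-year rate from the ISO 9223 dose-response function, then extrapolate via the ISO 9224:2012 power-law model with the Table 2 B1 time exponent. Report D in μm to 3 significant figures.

carbon steel: temperature factor f = +0.150·(-14.3) = -2.1450
  sulphur-dioxide contribution → 8.089 μm/a
  chloride contribution → 61.17 μm/a
  total first-year rate 69.26 μm/a
Power-law: D(2) = r_corr · 2^0.523
  D(2) = 69.26 × 2^0.523 = 69.26 × 1.437 = 99.52 μm

D(2) = 99.5 μm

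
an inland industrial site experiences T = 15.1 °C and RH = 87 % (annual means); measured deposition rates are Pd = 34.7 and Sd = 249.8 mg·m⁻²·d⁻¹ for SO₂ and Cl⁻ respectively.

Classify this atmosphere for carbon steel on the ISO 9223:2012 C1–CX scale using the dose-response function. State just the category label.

C5

carbon steel: f(T) = -0.054·(T−10) [T>10 °C] = -0.2754
  SO₂ term: 1.77·34.7^0.52·exp(0.02·87-0.2754) = 48.42
  Cl⁻ term: 0.102·249.8^0.62·exp(0.033·87+0.04·15.1) = 101
  r_corr = 48.42 + 101 = 149.4 μm/a
149 μm/a falls in (80, 200] for carbon steel → category C5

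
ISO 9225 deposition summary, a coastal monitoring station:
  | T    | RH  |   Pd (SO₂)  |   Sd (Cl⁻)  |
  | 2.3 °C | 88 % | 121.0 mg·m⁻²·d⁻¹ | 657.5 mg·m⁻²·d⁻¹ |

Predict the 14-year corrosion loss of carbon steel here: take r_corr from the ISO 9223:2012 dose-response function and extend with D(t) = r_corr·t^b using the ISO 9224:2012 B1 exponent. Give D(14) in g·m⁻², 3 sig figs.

D(14) = 4.78e+03 g·m⁻²

carbon steel: f(T) = +0.150·(T−10) [T≤10 °C] = -1.1550
  Pd branch = 1.77·Pd^0.52·e^(0.02·RH+f) = 39.24 μm/a
  Cl⁻ term: 0.102·657.5^0.62·exp(0.033·88+0.04·2.3) = 114
  sum: 39.24 + 114 → r_corr = 153.2 μm/a
ISO 9224: D(t) = r_corr · t^b with b = 0.523 (carbon steel, B1)
  D(14) = 153.2 × 14^0.523 = 153.2 × 3.976 = 609.2 μm
  Mass loss = 609.2 μm × 7.85 g/cm³ = 4782 g·m⁻²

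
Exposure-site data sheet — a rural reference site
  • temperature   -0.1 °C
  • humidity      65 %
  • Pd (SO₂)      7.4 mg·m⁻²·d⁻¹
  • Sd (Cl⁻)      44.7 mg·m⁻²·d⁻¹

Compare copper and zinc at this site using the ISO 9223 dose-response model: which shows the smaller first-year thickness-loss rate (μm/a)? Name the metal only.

copper

copper: T≤10 °C ⇒ hinge +0.126·(-0.1−10) = -1.2726
  SO₂ term: 0.0053·7.4^0.26·exp(0.059·65-1.2726) = 0.1156
  Cl⁻ term: 0.01025·44.7^0.27·exp(0.036·65+0.049·-0.1) = 0.2954
  r_corr = 0.1156 + 0.2954 = 0.4111 μm/a
zinc: f(T) = +0.038·(T−10) [T≤10 °C] = -0.3838
  Pd branch = 0.0129·Pd^0.44·e^(0.046·RH+f) = 0.4216 μm/a
  Sd branch = 0.0175·Sd^0.57·e^(0.008·RH+0.085·T) = 0.2546 μm/a
  sum: 0.4216 + 0.2546 → r_corr = 0.6762 μm/a
Ordering by μm/a: zinc (0.676) > copper (0.411)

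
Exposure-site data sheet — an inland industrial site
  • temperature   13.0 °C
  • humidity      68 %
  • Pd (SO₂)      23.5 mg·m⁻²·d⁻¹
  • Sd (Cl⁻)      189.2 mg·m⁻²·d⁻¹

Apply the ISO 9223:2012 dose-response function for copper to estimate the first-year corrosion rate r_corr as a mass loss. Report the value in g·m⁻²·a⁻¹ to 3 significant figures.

r_corr = 13.0 g·m⁻²·a⁻¹

copper: T>10 °C ⇒ hinge -0.080·(13.0−10) = -0.2400
  Pd branch = 0.0053·Pd^0.26·e^(0.059·RH+f) = 0.5235 μm/a
  Cl⁻ term: 0.01025·189.2^0.27·exp(0.036·68+0.049·13.0) = 0.9232
  r_corr = 0.5235 + 0.9232 = 1.447 μm/a
Convert to mass loss: 1.447 μm/a × 8.96 g/cm³ = 12.96 g·m⁻²·a⁻¹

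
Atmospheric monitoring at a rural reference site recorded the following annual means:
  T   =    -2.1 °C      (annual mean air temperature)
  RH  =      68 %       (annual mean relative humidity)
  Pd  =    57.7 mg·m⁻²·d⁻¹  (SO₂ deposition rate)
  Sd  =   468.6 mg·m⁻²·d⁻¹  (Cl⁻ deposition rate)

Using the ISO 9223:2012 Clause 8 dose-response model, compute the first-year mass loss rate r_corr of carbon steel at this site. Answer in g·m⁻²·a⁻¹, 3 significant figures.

r_corr = 387 g·m⁻²·a⁻¹

carbon steel: temperature factor f = +0.150·(-12.1) = -1.8150
  sulphur-dioxide contribution → 9.251 μm/a
  chloride contribution → 40.05 μm/a
  ⇒ r_corr(carbon steel) = 49.3 μm/a
Convert to mass loss: 49.3 μm/a × 7.85 g/cm³ = 387 g·m⁻²·a⁻¹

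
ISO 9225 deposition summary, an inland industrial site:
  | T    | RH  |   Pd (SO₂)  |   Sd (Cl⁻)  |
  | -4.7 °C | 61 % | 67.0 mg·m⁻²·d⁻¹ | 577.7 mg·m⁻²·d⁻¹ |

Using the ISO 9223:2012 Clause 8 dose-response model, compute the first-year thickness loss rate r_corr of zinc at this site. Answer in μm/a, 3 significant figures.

r_corr = 1.49 μm/a

zinc: f(T) = +0.038·(T−10) [T≤10 °C] = -0.5586
  Pd branch = 0.0129·Pd^0.44·e^(0.046·RH+f) = 0.7764 μm/a
  Sd branch = 0.0175·Sd^0.57·e^(0.008·RH+0.085·T) = 0.7172 μm/a
  r_corr = 0.7764 + 0.7172 = 1.494 μm/a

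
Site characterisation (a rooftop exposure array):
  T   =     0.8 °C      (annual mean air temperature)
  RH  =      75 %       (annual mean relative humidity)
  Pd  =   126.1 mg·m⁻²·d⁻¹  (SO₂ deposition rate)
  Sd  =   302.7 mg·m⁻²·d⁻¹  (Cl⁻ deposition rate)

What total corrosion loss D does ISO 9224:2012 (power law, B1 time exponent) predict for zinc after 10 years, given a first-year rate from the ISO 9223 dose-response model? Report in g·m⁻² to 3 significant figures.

D(10) = 153 g·m⁻²

zinc: T≤10 °C ⇒ hinge +0.038·(0.8−10) = -0.3496
  Pd branch = 0.0129·Pd^0.44·e^(0.046·RH+f) = 2.407 μm/a
  Cl⁻ term: 0.0175·302.7^0.57·exp(0.008·75+0.085·0.8) = 0.8858
  sum: 2.407 + 0.8858 → r_corr = 3.292 μm/a
Power-law: D(10) = r_corr · 10^0.813
  D(10) = 3.292 × 10^0.813 = 3.292 × 6.501 = 21.4 μm
  Mass loss = 21.4 μm × 7.14 g/cm³ = 152.8 g·m⁻²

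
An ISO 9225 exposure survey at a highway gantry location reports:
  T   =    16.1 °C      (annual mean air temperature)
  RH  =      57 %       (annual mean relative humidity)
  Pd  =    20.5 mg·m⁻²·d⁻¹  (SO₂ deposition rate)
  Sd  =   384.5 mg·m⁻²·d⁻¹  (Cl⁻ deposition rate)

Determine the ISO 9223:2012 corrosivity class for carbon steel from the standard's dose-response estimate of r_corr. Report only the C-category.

C4

carbon steel: temperature factor f = -0.054·(6.1) = -0.3294
  Pd branch = 1.77·Pd^0.52·e^(0.02·RH+f) = 19.15 μm/a
  Sd branch = 0.102·Sd^0.62·e^(0.033·RH+0.04·T) = 51.03 μm/a
  sum: 19.15 + 51.03 → r_corr = 70.18 μm/a
Category bounds: 50…80 μm/a bracket r_corr ⇒ C4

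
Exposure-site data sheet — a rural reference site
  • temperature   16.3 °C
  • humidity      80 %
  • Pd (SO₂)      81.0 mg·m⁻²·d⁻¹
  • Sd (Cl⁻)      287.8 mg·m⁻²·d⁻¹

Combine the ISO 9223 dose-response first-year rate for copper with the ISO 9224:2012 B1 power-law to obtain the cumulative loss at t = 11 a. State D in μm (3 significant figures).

copper: f(T) = -0.080·(T−10) [T>10 °C] = -0.5040
  sulphur-dioxide contribution → 1.126 μm/a
  chloride contribution → 1.872 μm/a
  total first-year rate 2.998 μm/a
Long-term exponent b (ISO 9224 Table 2, B1) = 0.667
  D(11) = 2.998 × 11^0.667 = 2.998 × 4.95 = 14.84 μm

D(11) = 14.8 μm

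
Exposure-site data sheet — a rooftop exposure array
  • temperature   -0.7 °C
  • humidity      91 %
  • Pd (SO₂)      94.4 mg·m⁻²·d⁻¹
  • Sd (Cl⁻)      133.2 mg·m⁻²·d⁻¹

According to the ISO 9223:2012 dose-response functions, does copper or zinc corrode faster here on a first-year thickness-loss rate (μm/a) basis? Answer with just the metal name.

zinc

copper: f(T) = +0.126·(T−10) [T≤10 °C] = -1.3482
  sulphur-dioxide contribution → 0.9638 μm/a
  chloride contribution → 0.9822 μm/a
  ⇒ r_corr(copper) = 1.946 μm/a
zinc: f(T) = +0.038·(T−10) [T≤10 °C] = -0.4066
  sulphur-dioxide contribution → 4.178 μm/a
  chloride contribution → 0.555 μm/a
  ⇒ r_corr(zinc) = 4.733 μm/a
Ordering by μm/a: zinc (4.73) > copper (1.95)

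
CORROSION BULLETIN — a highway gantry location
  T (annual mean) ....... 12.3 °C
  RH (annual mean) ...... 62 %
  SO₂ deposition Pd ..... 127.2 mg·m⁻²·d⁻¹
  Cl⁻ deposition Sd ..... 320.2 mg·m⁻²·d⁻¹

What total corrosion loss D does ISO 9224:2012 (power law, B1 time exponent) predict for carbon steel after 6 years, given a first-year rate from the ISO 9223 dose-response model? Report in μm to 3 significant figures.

carbon steel: f(T) = -0.054·(T−10) [T>10 °C] = -0.1242
  sulphur-dioxide contribution → 67.13 μm/a
  chloride contribution → 46.15 μm/a
  total first-year rate 113.3 μm/a
Power-law: D(6) = r_corr · 6^0.523
  D(6) = 113.3 × 6^0.523 = 113.3 × 2.553 = 289.2 μm

D(6) = 289 μm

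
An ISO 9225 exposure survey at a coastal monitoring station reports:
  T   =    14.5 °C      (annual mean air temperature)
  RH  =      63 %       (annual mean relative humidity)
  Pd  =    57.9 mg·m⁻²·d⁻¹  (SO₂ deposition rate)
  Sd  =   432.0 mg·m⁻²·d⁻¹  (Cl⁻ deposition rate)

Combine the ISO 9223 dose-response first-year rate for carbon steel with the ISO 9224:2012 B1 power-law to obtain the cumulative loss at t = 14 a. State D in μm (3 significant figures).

carbon steel: temperature factor f = -0.054·(4.5) = -0.2430
  Pd branch = 1.77·Pd^0.52·e^(0.02·RH+f) = 40.39 μm/a
  Cl⁻ term: 0.102·432.0^0.62·exp(0.033·63+0.04·14.5) = 62.72
  sum: 40.39 + 62.72 → r_corr = 103.1 μm/a
Long-term exponent b (ISO 9224 Table 2, B1) = 0.523
  D(14) = 103.1 × 14^0.523 = 103.1 × 3.976 = 409.9 μm

D(14) = 410 μm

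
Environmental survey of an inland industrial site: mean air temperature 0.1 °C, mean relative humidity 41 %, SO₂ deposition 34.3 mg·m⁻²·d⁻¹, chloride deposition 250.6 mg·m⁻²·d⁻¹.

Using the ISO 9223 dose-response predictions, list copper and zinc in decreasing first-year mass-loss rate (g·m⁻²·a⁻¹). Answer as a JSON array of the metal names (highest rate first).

["zinc", "copper"]

copper: T≤10 °C ⇒ hinge +0.126·(0.1−10) = -1.2474
  SO₂ term: 0.0053·34.3^0.26·exp(0.059·41-1.2474) = 0.04288
  Cl⁻ term: 0.01025·250.6^0.27·exp(0.036·41+0.049·0.1) = 0.2003
  r_corr = 0.04288 + 0.2003 = 0.2431 μm/a
  mass loss = 0.2431 μm/a × 8.96 g/cm³ = 2.179 g·m⁻²·a⁻¹
zinc: T≤10 °C ⇒ hinge +0.038·(0.1−10) = -0.3762
  Pd branch = 0.0129·Pd^0.44·e^(0.046·RH+f) = 0.2766 μm/a
  Sd branch = 0.0175·Sd^0.57·e^(0.008·RH+0.085·T) = 0.5709 μm/a
  r_corr = 0.2766 + 0.5709 = 0.8475 μm/a
  mass loss = 0.8475 μm/a × 7.14 g/cm³ = 6.051 g·m⁻²·a⁻¹
Ordering by g·m⁻²·a⁻¹: zinc (6.05) > copper (2.18)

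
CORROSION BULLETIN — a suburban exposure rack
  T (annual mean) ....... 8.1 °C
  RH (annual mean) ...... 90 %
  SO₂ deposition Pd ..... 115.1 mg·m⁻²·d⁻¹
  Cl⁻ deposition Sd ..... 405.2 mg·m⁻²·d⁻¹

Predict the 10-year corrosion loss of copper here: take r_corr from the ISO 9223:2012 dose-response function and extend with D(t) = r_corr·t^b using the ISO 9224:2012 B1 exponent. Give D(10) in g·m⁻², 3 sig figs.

copper: T≤10 °C ⇒ hinge +0.126·(8.1−10) = -0.2394
  sulphur-dioxide contribution → 2.899 μm/a
  chloride contribution → 1.969 μm/a
  total first-year rate 4.868 μm/a
Power-law: D(10) = r_corr · 10^0.667
  D(10) = 4.868 × 10^0.667 = 4.868 × 4.645 = 22.61 μm
  Mass loss = 22.61 μm × 8.96 g/cm³ = 202.6 g·m⁻²

D(10) = 203 g·m⁻²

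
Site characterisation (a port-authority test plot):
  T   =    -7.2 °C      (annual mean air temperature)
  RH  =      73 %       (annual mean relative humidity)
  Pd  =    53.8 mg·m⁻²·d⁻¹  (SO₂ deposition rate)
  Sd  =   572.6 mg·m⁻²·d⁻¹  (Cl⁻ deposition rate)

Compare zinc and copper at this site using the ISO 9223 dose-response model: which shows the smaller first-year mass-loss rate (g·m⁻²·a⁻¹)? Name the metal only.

zinc: temperature factor f = +0.038·(-17.2) = -0.6536
  SO₂ term: 0.0129·53.8^0.44·exp(0.046·73-0.6536) = 1.113
  Cl⁻ term: 0.0175·572.6^0.57·exp(0.008·73+0.085·-7.2) = 0.6351
  sum: 1.113 + 0.6351 → r_corr = 1.748 μm/a
  mass loss = 1.748 μm/a × 7.14 g/cm³ = 12.48 g·m⁻²·a⁻¹
copper: T≤10 °C ⇒ hinge +0.126·(-7.2−10) = -2.1672
  Pd branch = 0.0053·Pd^0.26·e^(0.059·RH+f) = 0.1269 μm/a
  Cl⁻ term: 0.01025·572.6^0.27·exp(0.036·73+0.049·-7.2) = 0.5539
  sum: 0.1269 + 0.5539 → r_corr = 0.6809 μm/a
  mass loss = 0.6809 μm/a × 8.96 g/cm³ = 6.101 g·m⁻²·a⁻¹
Ordering by g·m⁻²·a⁻¹: zinc (12.5) > copper (6.1)

copper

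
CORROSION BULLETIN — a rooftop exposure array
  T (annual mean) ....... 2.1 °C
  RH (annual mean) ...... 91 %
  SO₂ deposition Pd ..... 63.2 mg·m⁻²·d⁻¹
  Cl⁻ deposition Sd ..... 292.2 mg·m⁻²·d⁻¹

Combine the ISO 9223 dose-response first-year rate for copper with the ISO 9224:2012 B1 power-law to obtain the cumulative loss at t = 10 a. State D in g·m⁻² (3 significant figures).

D(10) = 109 g·m⁻²

copper: f(T) = +0.126·(T−10) [T≤10 °C] = -0.9954
  Pd branch = 0.0053·Pd^0.26·e^(0.059·RH+f) = 1.236 μm/a
  Cl⁻ term: 0.01025·292.2^0.27·exp(0.036·91+0.049·2.1) = 1.393
  r_corr = 1.236 + 1.393 = 2.628 μm/a
Long-term exponent b (ISO 9224 Table 2, B1) = 0.667
  D(10) = 2.628 × 10^0.667 = 2.628 × 4.645 = 12.21 μm
  Mass loss = 12.21 μm × 8.96 g/cm³ = 109.4 g·m⁻²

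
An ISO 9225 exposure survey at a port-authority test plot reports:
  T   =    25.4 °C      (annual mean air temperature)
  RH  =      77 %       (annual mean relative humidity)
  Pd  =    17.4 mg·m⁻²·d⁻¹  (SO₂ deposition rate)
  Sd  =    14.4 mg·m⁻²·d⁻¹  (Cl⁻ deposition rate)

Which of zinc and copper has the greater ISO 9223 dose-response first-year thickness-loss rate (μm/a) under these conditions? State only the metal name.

zinc: T>10 °C ⇒ hinge -0.071·(25.4−10) = -1.0934
  Pd branch = 0.0129·Pd^0.44·e^(0.046·RH+f) = 0.5246 μm/a
  Cl⁻ term: 0.0175·14.4^0.57·exp(0.008·77+0.085·25.4) = 1.284
  sum: 0.5246 + 1.284 → r_corr = 1.808 μm/a
copper: f(T) = -0.080·(T−10) [T>10 °C] = -1.2320
  SO₂ term: 0.0053·17.4^0.26·exp(0.059·77-1.2320) = 0.3053
  Cl⁻ term: 0.01025·14.4^0.27·exp(0.036·77+0.049·25.4) = 1.169
  r_corr = 0.3053 + 1.169 = 1.474 μm/a
Ordering by μm/a: zinc (1.81) > copper (1.47)

zinc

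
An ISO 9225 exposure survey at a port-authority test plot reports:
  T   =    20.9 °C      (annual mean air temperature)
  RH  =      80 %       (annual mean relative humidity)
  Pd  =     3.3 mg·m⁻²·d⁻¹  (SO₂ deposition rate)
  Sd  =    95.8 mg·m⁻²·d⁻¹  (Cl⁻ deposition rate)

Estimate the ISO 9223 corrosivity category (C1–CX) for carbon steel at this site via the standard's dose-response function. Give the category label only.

carbon steel: T>10 °C ⇒ hinge -0.054·(20.9−10) = -0.5886
  Pd branch = 1.77·Pd^0.52·e^(0.02·RH+f) = 9.054 μm/a
  Cl⁻ term: 0.102·95.8^0.62·exp(0.033·80+0.04·20.9) = 55.8
  sum: 9.054 + 55.8 → r_corr = 64.86 μm/a
ISO 9223 Table 2 (carbon steel): 50 < 64.9 ≤ 80 μm/a ⇒ C4

C4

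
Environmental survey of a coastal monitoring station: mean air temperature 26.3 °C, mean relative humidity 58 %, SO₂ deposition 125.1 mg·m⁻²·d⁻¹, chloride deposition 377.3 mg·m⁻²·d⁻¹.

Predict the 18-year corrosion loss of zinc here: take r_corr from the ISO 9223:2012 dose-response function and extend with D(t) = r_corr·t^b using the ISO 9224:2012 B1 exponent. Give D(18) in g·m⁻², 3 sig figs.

zinc: temperature factor f = -0.071·(16.3) = -1.1573
  SO₂ term: 0.0129·125.1^0.44·exp(0.046·58-1.1573) = 0.4892
  Sd branch = 0.0175·Sd^0.57·e^(0.008·RH+0.085·T) = 7.658 μm/a
  sum: 0.4892 + 7.658 → r_corr = 8.147 μm/a
ISO 9224: D(t) = r_corr · t^b with b = 0.813 (zinc, B1)
  D(18) = 8.147 × 18^0.813 = 8.147 × 10.48 = 85.42 μm
  Mass loss = 85.42 μm × 7.14 g/cm³ = 609.9 g·m⁻²

D(18) = 610 g·m⁻²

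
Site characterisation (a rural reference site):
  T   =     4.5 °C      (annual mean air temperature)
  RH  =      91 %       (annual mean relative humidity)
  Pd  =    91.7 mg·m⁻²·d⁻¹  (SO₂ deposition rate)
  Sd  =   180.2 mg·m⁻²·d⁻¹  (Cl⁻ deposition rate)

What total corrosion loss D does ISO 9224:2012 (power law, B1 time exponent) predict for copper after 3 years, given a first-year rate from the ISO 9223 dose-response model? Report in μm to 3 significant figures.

copper: f(T) = +0.126·(T−10) [T≤10 °C] = -0.6930
  SO₂ term: 0.0053·91.7^0.26·exp(0.059·91-0.6930) = 1.842
  Sd branch = 0.01025·Sd^0.27·e^(0.036·RH+0.049·T) = 1.375 μm/a
  r_corr = 1.842 + 1.375 = 3.217 μm/a
Power-law: D(3) = r_corr · 3^0.667
  D(3) = 3.217 × 3^0.667 = 3.217 × 2.081 = 6.694 μm

D(3) = 6.69 μm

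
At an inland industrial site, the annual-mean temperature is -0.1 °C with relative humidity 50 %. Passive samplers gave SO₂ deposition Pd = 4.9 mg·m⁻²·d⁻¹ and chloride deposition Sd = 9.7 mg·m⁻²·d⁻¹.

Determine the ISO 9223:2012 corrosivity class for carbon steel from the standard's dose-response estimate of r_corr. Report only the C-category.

C2

carbon steel: f(T) = +0.150·(T−10) [T≤10 °C] = -1.5150
  Pd branch = 1.77·Pd^0.52·e^(0.02·RH+f) = 2.417 μm/a
  Cl⁻ term: 0.102·9.7^0.62·exp(0.033·50+0.04·-0.1) = 2.164
  r_corr = 2.417 + 2.164 = 4.581 μm/a
Category bounds: 1.3…25 μm/a bracket r_corr ⇒ C2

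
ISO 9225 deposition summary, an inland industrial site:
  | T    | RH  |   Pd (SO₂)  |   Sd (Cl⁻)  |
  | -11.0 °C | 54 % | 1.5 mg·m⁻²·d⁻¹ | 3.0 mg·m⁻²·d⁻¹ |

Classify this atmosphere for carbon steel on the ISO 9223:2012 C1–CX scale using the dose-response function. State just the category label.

carbon steel: T≤10 °C ⇒ hinge +0.150·(-11.0−10) = -3.1500
  Pd branch = 1.77·Pd^0.52·e^(0.02·RH+f) = 0.2758 μm/a
  Sd branch = 0.102·Sd^0.62·e^(0.033·RH+0.04·T) = 0.7713 μm/a
  sum: 0.2758 + 0.7713 → r_corr = 1.047 μm/a
1.05 μm/a falls in (0, 1.3] for carbon steel → category C1

C1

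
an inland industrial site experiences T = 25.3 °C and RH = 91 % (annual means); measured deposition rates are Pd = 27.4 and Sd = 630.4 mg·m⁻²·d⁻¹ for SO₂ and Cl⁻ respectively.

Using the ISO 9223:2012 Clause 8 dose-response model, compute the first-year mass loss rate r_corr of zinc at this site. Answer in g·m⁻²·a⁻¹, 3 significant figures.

r_corr = 96.4 g·m⁻²·a⁻¹

zinc: T>10 °C ⇒ hinge -0.071·(25.3−10) = -1.0863
  SO₂ term: 0.0129·27.4^0.44·exp(0.046·91-1.0863) = 1.229
  Sd branch = 0.0175·Sd^0.57·e^(0.008·RH+0.085·T) = 12.27 μm/a
  r_corr = 1.229 + 12.27 = 13.5 μm/a
Convert to mass loss: 13.5 μm/a × 7.14 g/cm³ = 96.4 g·m⁻²·a⁻¹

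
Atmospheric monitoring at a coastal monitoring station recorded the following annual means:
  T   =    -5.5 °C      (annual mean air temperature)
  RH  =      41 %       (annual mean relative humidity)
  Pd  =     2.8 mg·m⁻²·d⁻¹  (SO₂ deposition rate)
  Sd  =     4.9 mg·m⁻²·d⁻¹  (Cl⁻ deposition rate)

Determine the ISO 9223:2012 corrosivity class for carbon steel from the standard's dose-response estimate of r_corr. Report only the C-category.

C2

carbon steel: T≤10 °C ⇒ hinge +0.150·(-5.5−10) = -2.3250
  Pd branch = 1.77·Pd^0.52·e^(0.02·RH+f) = 0.6712 μm/a
  Sd branch = 0.102·Sd^0.62·e^(0.033·RH+0.04·T) = 0.8484 μm/a
  sum: 0.6712 + 0.8484 → r_corr = 1.52 μm/a
ISO 9223 Table 2 (carbon steel): 1.3 < 1.52 ≤ 25 μm/a ⇒ C2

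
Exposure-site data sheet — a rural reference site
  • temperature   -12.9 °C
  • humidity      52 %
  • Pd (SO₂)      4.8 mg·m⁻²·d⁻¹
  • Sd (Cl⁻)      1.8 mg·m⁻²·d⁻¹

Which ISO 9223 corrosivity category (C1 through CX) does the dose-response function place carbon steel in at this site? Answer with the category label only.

C1

carbon steel: T≤10 °C ⇒ hinge +0.150·(-12.9−10) = -3.4350
  SO₂ term: 1.77·4.8^0.52·exp(0.02·52-3.4350) = 0.3648
  Cl⁻ term: 0.102·1.8^0.62·exp(0.033·52+0.04·-12.9) = 0.4876
  sum: 0.3648 + 0.4876 → r_corr = 0.8524 μm/a
ISO 9223 Table 2 (carbon steel): 0 < 0.852 ≤ 1.3 μm/a ⇒ C1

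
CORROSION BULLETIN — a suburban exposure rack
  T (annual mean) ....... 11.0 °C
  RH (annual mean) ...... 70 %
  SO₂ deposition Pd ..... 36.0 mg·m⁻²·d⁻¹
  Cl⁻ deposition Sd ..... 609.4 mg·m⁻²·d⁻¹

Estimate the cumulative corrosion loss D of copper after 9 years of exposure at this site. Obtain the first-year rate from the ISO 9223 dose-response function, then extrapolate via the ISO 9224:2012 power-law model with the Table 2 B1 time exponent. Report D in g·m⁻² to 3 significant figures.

D(9) = 77.8 g·m⁻²

copper: temperature factor f = -0.080·(1.0) = -0.0800
  sulphur-dioxide contribution → 0.7723 μm/a
  chloride contribution → 1.234 μm/a
  total first-year rate 2.006 μm/a
Long-term exponent b (ISO 9224 Table 2, B1) = 0.667
  D(9) = 2.006 × 9^0.667 = 2.006 × 4.33 = 8.685 μm
  Mass loss = 8.685 μm × 8.96 g/cm³ = 77.82 g·m⁻²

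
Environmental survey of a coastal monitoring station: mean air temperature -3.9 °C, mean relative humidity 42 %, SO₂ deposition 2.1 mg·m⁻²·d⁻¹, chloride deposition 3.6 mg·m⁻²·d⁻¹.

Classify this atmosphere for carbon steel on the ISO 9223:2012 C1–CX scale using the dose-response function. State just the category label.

carbon steel: f(T) = +0.150·(T−10) [T≤10 °C] = -2.0850
  SO₂ term: 1.77·2.1^0.52·exp(0.02·42-2.0850) = 0.7496
  Cl⁻ term: 0.102·3.6^0.62·exp(0.033·42+0.04·-3.9) = 0.7721
  r_corr = 0.7496 + 0.7721 = 1.522 μm/a
1.52 μm/a falls in (1.3, 25] for carbon steel → category C2

C2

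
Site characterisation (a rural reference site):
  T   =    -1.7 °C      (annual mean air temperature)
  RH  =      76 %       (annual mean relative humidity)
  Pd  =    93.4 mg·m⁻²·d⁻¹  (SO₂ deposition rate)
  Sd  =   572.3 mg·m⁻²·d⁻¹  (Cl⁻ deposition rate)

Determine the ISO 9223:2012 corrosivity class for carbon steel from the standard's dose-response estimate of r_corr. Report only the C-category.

carbon steel: T≤10 °C ⇒ hinge +0.150·(-1.7−10) = -1.7550
  SO₂ term: 1.77·93.4^0.52·exp(0.02·76-1.7550) = 14.81
  Sd branch = 0.102·Sd^0.62·e^(0.033·RH+0.04·T) = 59.98 μm/a
  sum: 14.81 + 59.98 → r_corr = 74.79 μm/a
Category bounds: 50…80 μm/a bracket r_corr ⇒ C4

C4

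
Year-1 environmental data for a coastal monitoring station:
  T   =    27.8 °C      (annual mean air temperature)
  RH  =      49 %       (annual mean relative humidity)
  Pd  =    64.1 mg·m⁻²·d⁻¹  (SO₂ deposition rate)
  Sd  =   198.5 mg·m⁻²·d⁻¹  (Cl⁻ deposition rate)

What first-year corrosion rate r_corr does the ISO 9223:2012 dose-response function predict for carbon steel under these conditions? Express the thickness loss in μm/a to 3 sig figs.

carbon steel: T>10 °C ⇒ hinge -0.054·(27.8−10) = -0.9612
  Pd branch = 1.77·Pd^0.52·e^(0.02·RH+f) = 15.69 μm/a
  Cl⁻ term: 0.102·198.5^0.62·exp(0.033·49+0.04·27.8) = 41.53
  r_corr = 15.69 + 41.53 = 57.23 μm/a

r_corr = 57.2 μm/a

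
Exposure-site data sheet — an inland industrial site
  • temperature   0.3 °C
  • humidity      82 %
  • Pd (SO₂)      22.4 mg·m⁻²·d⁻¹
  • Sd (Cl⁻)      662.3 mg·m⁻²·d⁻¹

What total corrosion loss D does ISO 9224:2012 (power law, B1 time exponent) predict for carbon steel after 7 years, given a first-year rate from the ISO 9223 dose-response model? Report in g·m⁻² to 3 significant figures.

D(7) = 2.12e+03 g·m⁻²

carbon steel: f(T) = +0.150·(T−10) [T≤10 °C] = -1.4550
  SO₂ term: 1.77·22.4^0.52·exp(0.02·82-1.4550) = 10.73
  Cl⁻ term: 0.102·662.3^0.62·exp(0.033·82+0.04·0.3) = 86.71
  sum: 10.73 + 86.71 → r_corr = 97.44 μm/a
ISO 9224: D(t) = r_corr · t^b with b = 0.523 (carbon steel, B1)
  D(7) = 97.44 × 7^0.523 = 97.44 × 2.767 = 269.6 μm
  Mass loss = 269.6 μm × 7.85 g/cm³ = 2116 g·m⁻²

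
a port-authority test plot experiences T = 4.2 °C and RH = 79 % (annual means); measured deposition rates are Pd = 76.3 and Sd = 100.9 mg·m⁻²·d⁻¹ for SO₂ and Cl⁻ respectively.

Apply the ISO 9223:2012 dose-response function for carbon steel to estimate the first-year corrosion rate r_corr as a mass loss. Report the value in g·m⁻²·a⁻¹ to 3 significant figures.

r_corr = 494 g·m⁻²·a⁻¹

carbon steel: f(T) = +0.150·(T−10) [T≤10 °C] = -0.8700
  sulphur-dioxide contribution → 34.3 μm/a
  chloride contribution → 28.59 μm/a
  ⇒ r_corr(carbon steel) = 62.88 μm/a
Convert to mass loss: 62.88 μm/a × 7.85 g/cm³ = 493.6 g·m⁻²·a⁻¹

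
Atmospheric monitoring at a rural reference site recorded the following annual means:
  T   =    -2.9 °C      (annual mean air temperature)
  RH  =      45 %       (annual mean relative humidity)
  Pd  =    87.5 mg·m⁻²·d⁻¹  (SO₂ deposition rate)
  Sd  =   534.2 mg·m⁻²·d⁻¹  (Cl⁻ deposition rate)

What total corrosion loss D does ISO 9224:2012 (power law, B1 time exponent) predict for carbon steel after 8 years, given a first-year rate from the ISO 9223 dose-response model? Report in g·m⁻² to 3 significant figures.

carbon steel: temperature factor f = +0.150·(-12.9) = -1.9350
  Pd branch = 1.77·Pd^0.52·e^(0.02·RH+f) = 6.432 μm/a
  Sd branch = 0.102·Sd^0.62·e^(0.033·RH+0.04·T) = 19.69 μm/a
  sum: 6.432 + 19.69 → r_corr = 26.13 μm/a
ISO 9224: D(t) = r_corr · t^b with b = 0.523 (carbon steel, B1)
  D(8) = 26.13 × 8^0.523 = 26.13 × 2.967 = 77.51 μm
  Mass loss = 77.51 μm × 7.85 g/cm³ = 608.5 g·m⁻²

D(8) = 608 g·m⁻²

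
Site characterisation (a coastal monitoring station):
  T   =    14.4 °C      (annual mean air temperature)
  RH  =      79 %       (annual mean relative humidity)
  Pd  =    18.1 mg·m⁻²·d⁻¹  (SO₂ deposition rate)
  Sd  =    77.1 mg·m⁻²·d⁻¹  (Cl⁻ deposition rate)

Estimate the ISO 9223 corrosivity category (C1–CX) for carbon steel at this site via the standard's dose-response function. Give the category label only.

C4

carbon steel: f(T) = -0.054·(T−10) [T>10 °C] = -0.2376
  sulphur-dioxide contribution → 30.55 μm/a
  chloride contribution → 36.39 μm/a
  ⇒ r_corr(carbon steel) = 66.93 μm/a
Category bounds: 50…80 μm/a bracket r_corr ⇒ C4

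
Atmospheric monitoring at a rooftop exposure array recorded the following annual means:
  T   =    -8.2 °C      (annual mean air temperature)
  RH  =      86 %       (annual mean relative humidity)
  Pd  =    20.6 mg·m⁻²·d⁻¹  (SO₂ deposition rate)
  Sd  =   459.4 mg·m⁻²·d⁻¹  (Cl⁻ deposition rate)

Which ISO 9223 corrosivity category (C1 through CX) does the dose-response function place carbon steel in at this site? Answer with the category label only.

carbon steel: f(T) = +0.150·(T−10) [T≤10 °C] = -2.7300
  Pd branch = 1.77·Pd^0.52·e^(0.02·RH+f) = 3.108 μm/a
  Sd branch = 0.102·Sd^0.62·e^(0.033·RH+0.04·T) = 56.14 μm/a
  r_corr = 3.108 + 56.14 = 59.24 μm/a
59.2 μm/a falls in (50, 80] for carbon steel → category C4

C4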